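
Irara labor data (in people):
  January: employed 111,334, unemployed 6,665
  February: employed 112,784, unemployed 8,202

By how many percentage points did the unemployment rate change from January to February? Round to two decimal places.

January: labor force = 111,334 + 6,665 = 117,999; u = 6,665/117,999 = 5.65%.
February: labor force = 112,784 + 8,202 = 120,986; u = 8,202/120,986 = 6.78%.
Change = 6.78% − 5.65% = +1.13 pp.

The unemployment rate changed by +1.13 percentage points.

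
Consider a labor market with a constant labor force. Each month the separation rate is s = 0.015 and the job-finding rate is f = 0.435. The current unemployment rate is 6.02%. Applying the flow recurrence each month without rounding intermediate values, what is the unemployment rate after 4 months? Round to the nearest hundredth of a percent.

With a fixed labor force, u_{t+1} = u_t + s·(1−u_t) − f·u_t = u_t·(1−s−f) + s.
Here 1−s−f = 0.550 and s = 0.015.
u_1 = 0.060200 × 0.550 + 0.015 = 0.048110.
u_2 = 0.048110 × 0.550 + 0.015 = 0.041460.
u_3 = 0.041460 × 0.550 + 0.015 = 0.037803.
u_4 = 0.037803 × 0.550 + 0.015 = 0.035792.

Unemployment rate after four months ≈ 3.58%.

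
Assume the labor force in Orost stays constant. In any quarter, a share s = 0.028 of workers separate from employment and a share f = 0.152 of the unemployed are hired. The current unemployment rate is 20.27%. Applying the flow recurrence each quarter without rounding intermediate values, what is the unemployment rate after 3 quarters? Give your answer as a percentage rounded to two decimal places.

Unemployment rate after three quarters ≈ 18.15%.

With a fixed labor force, u_{t+1} = u_t + s·(1−u_t) − f·u_t = u_t·(1−s−f) + s.
Here 1−s−f = 0.820 and s = 0.028.
u_1 = 0.202700 × 0.820 + 0.028 = 0.194214.
u_2 = 0.194214 × 0.820 + 0.028 = 0.187255.
u_3 = 0.187255 × 0.820 + 0.028 = 0.181549.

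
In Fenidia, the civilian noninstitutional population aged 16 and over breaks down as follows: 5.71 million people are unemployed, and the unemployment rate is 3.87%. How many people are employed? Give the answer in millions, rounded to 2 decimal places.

About 141.84 million are employed.

Labor force = U / u = 5.71 / 0.0387 ≈ 147.55 million.
Employed = labor force − unemployed = 147.55 − 5.71 = 141.84 million.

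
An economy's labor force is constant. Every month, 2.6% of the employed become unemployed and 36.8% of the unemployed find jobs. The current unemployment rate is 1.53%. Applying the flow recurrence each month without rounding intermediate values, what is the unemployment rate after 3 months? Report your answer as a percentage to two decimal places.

Unemployment rate after three months ≈ 5.47%.

With a fixed labor force, u_{t+1} = u_t + s·(1−u_t) − f·u_t = u_t·(1−s−f) + s.
Here 1−s−f = 0.606 and s = 0.026.
u_1 = 0.015300 × 0.606 + 0.026 = 0.035272.
u_2 = 0.035272 × 0.606 + 0.026 = 0.047375.
u_3 = 0.047375 × 0.606 + 0.026 = 0.054709.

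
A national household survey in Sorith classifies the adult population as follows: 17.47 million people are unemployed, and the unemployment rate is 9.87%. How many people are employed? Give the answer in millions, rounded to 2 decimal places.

About 159.53 million are employed.

Labor force = U / u = 17.47 / 0.0987 ≈ 177.00 million.
Employed = labor force − unemployed = 177.00 − 17.47 = 159.53 million.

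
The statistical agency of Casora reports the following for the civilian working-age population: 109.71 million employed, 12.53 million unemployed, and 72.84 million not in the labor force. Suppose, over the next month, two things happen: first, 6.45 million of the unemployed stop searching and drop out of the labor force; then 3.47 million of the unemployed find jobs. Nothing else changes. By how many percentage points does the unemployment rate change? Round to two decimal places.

Initially, labor force = 109.71 + 12.53 = 122.24 million, so u = 12.53/122.24 = 10.25%.
After the first change, unemployed and labor force both fall by 6.45 → E = 109.71, U = 6.08, labor force = 115.79 million.
After the second change, unemployed falls and employed rises by 3.47; labor force unchanged → E = 113.18, U = 2.61, labor force = 115.79 million.
New unemployment rate = 2.61 / 115.79 = 2.25%.
Change = 2.25% − 10.25% = −8.00 percentage points.

The unemployment rate changes by −8.00 percentage points.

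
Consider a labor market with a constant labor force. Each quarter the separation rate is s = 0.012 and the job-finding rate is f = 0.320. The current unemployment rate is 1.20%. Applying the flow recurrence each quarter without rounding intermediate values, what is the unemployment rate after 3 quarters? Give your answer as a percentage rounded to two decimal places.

Unemployment rate after three quarters ≈ 2.89%.

With a fixed labor force, u_{t+1} = u_t + s·(1−u_t) − f·u_t = u_t·(1−s−f) + s.
Here 1−s−f = 0.668 and s = 0.012.
u_1 = 0.012000 × 0.668 + 0.012 = 0.020016.
u_2 = 0.020016 × 0.668 + 0.012 = 0.025371.
u_3 = 0.025371 × 0.668 + 0.012 = 0.028948.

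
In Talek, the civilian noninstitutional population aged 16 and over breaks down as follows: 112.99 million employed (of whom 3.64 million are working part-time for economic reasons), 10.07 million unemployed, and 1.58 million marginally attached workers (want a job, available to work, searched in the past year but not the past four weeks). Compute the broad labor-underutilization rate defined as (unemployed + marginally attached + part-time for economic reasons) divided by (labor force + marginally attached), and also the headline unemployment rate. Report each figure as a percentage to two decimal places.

Labor force = 112.99 + 10.07 = 123.06 million.
Numerator = 10.07 + 1.58 + 3.64 = 15.29 million.
Denominator = 123.06 + 1.58 = 124.64 million.
Broad rate = 15.29 / 124.64 = 12.27%.
Headline unemployment rate = 10.07 / 123.06 = 8.18%.

Broad underutilization rate ≈ 12.27%; headline unemployment rate ≈ 8.18%.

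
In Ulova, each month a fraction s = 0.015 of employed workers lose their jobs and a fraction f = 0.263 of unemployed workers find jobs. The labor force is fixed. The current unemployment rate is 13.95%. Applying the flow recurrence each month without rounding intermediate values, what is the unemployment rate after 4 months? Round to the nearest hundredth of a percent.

Unemployment rate after four months ≈ 7.72%.

With a fixed labor force, u_{t+1} = u_t + s·(1−u_t) − f·u_t = u_t·(1−s−f) + s.
Here 1−s−f = 0.722 and s = 0.015.
u_1 = 0.139500 × 0.722 + 0.015 = 0.115719.
u_2 = 0.115719 × 0.722 + 0.015 = 0.098549.
u_3 = 0.098549 × 0.722 + 0.015 = 0.086152.
u_4 = 0.086152 × 0.722 + 0.015 = 0.077202.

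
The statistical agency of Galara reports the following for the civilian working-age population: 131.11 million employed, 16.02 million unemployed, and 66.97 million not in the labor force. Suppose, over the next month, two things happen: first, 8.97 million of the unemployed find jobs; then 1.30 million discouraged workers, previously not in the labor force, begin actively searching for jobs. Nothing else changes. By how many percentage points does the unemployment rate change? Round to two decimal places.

The unemployment rate changes by −5.26 percentage points.

Initially, labor force = 131.11 + 16.02 = 147.13 million, so u = 16.02/147.13 = 10.89%.
After the first change, unemployed falls and employed rises by 8.97; labor force unchanged → E = 140.08, U = 7.05, labor force = 147.13 million.
After the second change, unemployed and labor force both rise by 1.30 → E = 140.08, U = 8.35, labor force = 148.43 million.
New unemployment rate = 8.35 / 148.43 = 5.63%.
Change = 5.63% − 10.89% = −5.26 percentage points.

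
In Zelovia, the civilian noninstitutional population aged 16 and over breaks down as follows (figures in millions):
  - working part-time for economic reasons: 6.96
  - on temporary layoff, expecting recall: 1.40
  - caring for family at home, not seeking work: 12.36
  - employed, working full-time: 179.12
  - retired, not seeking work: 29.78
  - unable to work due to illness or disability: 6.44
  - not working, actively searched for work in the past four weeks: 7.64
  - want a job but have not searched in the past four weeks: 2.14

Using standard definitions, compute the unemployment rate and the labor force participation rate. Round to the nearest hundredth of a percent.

Unemployment rate ≈ 4.63%; labor force participation rate ≈ 79.37%.

Employed = 6.96 + 179.12 = 186.08 million (anyone who worked, including part-time for economic reasons, counts as employed).
Unemployed = 1.40 + 7.64 = 9.04 million (jobless and actively searching, or on temporary layoff).
Labor force = 186.08 + 9.04 = 195.12 million.
Not in labor force = 12.36 + 29.78 + 6.44 + 2.14 = 50.72 million (those not working and not actively searching are outside the labor force — including those who want a job but have given up searching).
Civilian working-age population = 195.12 + 50.72 = 245.84 million.
Unemployment rate = 9.04 / 195.12 = 4.63%.
Labor force participation rate = 195.12 / 245.84 = 79.37%.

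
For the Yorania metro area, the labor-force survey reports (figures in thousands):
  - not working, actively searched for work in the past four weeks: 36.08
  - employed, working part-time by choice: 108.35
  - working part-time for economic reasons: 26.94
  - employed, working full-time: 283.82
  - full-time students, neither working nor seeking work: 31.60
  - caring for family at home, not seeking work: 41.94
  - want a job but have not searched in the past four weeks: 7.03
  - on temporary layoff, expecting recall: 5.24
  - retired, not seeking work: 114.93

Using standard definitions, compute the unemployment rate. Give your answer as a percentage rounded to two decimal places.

Employed = 108.35 + 26.94 + 283.82 = 419.11 thousand (anyone who worked, including part-time for economic reasons, counts as employed).
Unemployed = 36.08 + 5.24 = 41.32 thousand (jobless and actively searching, or on temporary layoff).
Labor force = 419.11 + 41.32 = 460.43 thousand.
Unemployment rate = 41.32 / 460.43 = 8.97%.

Unemployment rate ≈ 8.97%.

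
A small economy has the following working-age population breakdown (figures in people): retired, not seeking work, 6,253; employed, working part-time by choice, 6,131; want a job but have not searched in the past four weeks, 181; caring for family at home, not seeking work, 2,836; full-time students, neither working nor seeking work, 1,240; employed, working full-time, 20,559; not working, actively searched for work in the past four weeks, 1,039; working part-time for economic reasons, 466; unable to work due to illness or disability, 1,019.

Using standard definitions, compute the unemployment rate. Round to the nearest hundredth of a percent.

Employed = 6,131 + 20,559 + 466 = 27,156 (anyone who worked, including part-time for economic reasons, counts as employed).
Unemployed = 1,039.
Labor force = 27,156 + 1,039 = 28,195.
Unemployment rate = 1,039 / 28,195 = 3.69%.

Unemployment rate ≈ 3.69%.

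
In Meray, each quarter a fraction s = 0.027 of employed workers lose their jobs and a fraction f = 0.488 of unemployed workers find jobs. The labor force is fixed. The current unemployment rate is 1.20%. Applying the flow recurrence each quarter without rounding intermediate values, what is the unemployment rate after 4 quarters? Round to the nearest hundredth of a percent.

Unemployment rate after four quarters ≈ 5.02%.

With a fixed labor force, u_{t+1} = u_t + s·(1−u_t) − f·u_t = u_t·(1−s−f) + s.
Here 1−s−f = 0.485 and s = 0.027.
u_1 = 0.012000 × 0.485 + 0.027 = 0.032820.
u_2 = 0.032820 × 0.485 + 0.027 = 0.042918.
u_3 = 0.042918 × 0.485 + 0.027 = 0.047815.
u_4 = 0.047815 × 0.485 + 0.027 = 0.050190.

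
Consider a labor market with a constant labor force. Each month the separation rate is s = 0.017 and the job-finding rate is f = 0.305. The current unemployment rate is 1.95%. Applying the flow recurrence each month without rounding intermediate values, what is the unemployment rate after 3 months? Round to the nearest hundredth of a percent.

Unemployment rate after three months ≈ 4.24%.

With a fixed labor force, u_{t+1} = u_t + s·(1−u_t) − f·u_t = u_t·(1−s−f) + s.
Here 1−s−f = 0.678 and s = 0.017.
u_1 = 0.019500 × 0.678 + 0.017 = 0.030221.
u_2 = 0.030221 × 0.678 + 0.017 = 0.037490.
u_3 = 0.037490 × 0.678 + 0.017 = 0.042418.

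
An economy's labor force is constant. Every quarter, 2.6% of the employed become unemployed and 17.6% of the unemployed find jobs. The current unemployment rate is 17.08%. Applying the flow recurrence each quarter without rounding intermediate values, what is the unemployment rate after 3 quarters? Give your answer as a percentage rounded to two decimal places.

Unemployment rate after three quarters ≈ 15.01%.

With a fixed labor force, u_{t+1} = u_t + s·(1−u_t) − f·u_t = u_t·(1−s−f) + s.
Here 1−s−f = 0.798 and s = 0.026.
u_1 = 0.170800 × 0.798 + 0.026 = 0.162298.
u_2 = 0.162298 × 0.798 + 0.026 = 0.155514.
u_3 = 0.155514 × 0.798 + 0.026 = 0.150100.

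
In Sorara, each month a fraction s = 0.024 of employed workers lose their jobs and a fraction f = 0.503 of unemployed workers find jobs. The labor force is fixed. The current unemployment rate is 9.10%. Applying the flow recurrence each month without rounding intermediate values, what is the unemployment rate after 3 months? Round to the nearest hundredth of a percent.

Unemployment rate after three months ≈ 5.04%.

With a fixed labor force, u_{t+1} = u_t + s·(1−u_t) − f·u_t = u_t·(1−s−f) + s.
Here 1−s−f = 0.473 and s = 0.024.
u_1 = 0.091000 × 0.473 + 0.024 = 0.067043.
u_2 = 0.067043 × 0.473 + 0.024 = 0.055711.
u_3 = 0.055711 × 0.473 + 0.024 = 0.050351.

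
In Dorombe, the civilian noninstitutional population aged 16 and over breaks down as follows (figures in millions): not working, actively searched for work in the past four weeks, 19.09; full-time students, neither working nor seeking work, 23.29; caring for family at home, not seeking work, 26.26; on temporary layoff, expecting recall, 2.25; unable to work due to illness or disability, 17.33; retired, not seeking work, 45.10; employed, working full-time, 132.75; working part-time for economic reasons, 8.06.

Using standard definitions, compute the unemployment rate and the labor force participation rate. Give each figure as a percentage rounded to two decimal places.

Unemployment rate ≈ 13.16%; labor force participation rate ≈ 59.15%.

Employed = 132.75 + 8.06 = 140.81 million (anyone who worked, including part-time for economic reasons, counts as employed).
Unemployed = 19.09 + 2.25 = 21.34 million (jobless and actively searching, or on temporary layoff).
Labor force = 140.81 + 21.34 = 162.15 million.
Not in labor force = 23.29 + 26.26 + 17.33 + 45.10 = 111.98 million (those not working and not actively searching are outside the labor force).
Civilian working-age population = 162.15 + 111.98 = 274.13 million.
Unemployment rate = 21.34 / 162.15 = 13.16%.
Labor force participation rate = 162.15 / 274.13 = 59.15%.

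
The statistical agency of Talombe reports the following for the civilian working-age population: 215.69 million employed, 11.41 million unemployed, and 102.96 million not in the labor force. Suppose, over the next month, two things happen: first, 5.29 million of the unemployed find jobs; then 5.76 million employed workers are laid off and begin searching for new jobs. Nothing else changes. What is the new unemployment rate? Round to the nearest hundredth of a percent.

New unemployment rate ≈ 5.23%.

Initially, labor force = 215.69 + 11.41 = 227.10 million, so u = 11.41/227.10 = 5.02%.
After the first change, unemployed falls and employed rises by 5.29; labor force unchanged → E = 220.98, U = 6.12, labor force = 227.10 million.
After the second change, employed falls and unemployed rises by 5.76; labor force unchanged → E = 215.22, U = 11.88, labor force = 227.10 million.
New unemployment rate = 11.88 / 227.10 = 5.23%.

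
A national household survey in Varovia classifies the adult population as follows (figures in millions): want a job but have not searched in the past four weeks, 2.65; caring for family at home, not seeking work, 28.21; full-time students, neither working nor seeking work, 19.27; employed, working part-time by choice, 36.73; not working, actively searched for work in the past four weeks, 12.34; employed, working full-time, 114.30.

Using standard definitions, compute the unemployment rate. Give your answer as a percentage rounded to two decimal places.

Unemployment rate ≈ 7.55%.

Employed = 36.73 + 114.30 = 151.03 million.
Unemployed = 12.34 million.
Labor force = 151.03 + 12.34 = 163.37 million.
Unemployment rate = 12.34 / 163.37 = 7.55%.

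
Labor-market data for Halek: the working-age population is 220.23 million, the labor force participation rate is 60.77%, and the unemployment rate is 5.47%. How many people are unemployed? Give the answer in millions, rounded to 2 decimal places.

Labor force = 0.6077 × 220.23 = 133.83 million.
Unemployed = 0.0547 × 133.83 ≈ 7.32 million.

About 7.32 million are unemployed.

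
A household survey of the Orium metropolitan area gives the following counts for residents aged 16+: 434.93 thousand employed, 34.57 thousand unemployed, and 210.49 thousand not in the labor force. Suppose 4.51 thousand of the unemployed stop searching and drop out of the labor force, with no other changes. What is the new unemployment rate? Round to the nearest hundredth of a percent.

New unemployment rate ≈ 6.46%.

Initially, labor force = 434.93 + 34.57 = 469.50 thousand, so u = 34.57/469.50 = 7.36%.
After the change, unemployed and labor force both fall by 4.51 → E = 434.93, U = 30.06, labor force = 464.99 thousand.
New unemployment rate = 30.06 / 464.99 = 6.46%.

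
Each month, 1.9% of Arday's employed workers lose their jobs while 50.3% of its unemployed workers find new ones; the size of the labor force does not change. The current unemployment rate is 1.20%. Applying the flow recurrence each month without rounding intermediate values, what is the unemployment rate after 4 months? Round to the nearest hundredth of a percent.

With a fixed labor force, u_{t+1} = u_t + s·(1−u_t) − f·u_t = u_t·(1−s−f) + s.
Here 1−s−f = 0.478 and s = 0.019.
u_1 = 0.012000 × 0.478 + 0.019 = 0.024736.
u_2 = 0.024736 × 0.478 + 0.019 = 0.030824.
u_3 = 0.030824 × 0.478 + 0.019 = 0.033734.
u_4 = 0.033734 × 0.478 + 0.019 = 0.035125.

Unemployment rate after four months ≈ 3.51%.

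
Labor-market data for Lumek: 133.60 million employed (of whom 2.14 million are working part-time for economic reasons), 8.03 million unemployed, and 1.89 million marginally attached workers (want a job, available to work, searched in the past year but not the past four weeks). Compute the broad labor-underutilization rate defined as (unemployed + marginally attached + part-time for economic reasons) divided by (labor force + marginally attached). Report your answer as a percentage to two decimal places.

Broad underutilization rate ≈ 8.40%.

Labor force = 133.60 + 8.03 = 141.63 million.
Numerator = 8.03 + 1.89 + 2.14 = 12.06 million.
Denominator = 141.63 + 1.89 = 143.52 million.
Broad rate = 12.06 / 143.52 = 8.40%.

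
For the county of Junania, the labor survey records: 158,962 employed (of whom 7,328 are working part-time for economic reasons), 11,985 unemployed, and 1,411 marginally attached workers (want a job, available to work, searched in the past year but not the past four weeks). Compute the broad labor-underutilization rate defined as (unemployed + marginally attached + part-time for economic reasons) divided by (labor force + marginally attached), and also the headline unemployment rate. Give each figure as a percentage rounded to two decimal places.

Labor force = 158,962 + 11,985 = 170,947.
Numerator = 11,985 + 1,411 + 7,328 = 20,724.
Denominator = 170,947 + 1,411 = 172,358.
Broad rate = 20,724 / 172,358 = 12.02%.
Headline unemployment rate = 11,985 / 170,947 = 7.01%.

Broad underutilization rate ≈ 12.02%; headline unemployment rate ≈ 7.01%.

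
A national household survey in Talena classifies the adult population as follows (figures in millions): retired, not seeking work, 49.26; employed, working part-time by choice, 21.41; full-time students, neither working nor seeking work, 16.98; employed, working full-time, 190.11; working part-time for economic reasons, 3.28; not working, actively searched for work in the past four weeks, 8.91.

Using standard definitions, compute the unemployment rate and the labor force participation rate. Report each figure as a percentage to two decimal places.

Unemployment rate ≈ 3.98%; labor force participation rate ≈ 77.15%.

Employed = 21.41 + 190.11 + 3.28 = 214.80 million (anyone who worked, including part-time for economic reasons, counts as employed).
Unemployed = 8.91 million.
Labor force = 214.80 + 8.91 = 223.71 million.
Not in labor force = 49.26 + 16.98 = 66.24 million (those not working and not actively searching are outside the labor force).
Civilian working-age population = 223.71 + 66.24 = 289.95 million.
Unemployment rate = 8.91 / 223.71 = 3.98%.
Labor force participation rate = 223.71 / 289.95 = 77.15%.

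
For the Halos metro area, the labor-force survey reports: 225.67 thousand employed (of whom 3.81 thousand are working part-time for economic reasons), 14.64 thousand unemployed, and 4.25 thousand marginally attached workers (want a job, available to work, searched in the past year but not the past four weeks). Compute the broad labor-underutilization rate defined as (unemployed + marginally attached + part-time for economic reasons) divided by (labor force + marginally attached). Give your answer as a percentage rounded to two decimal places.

Labor force = 225.67 + 14.64 = 240.31 thousand.
Numerator = 14.64 + 4.25 + 3.81 = 22.70 thousand.
Denominator = 240.31 + 4.25 = 244.56 thousand.
Broad rate = 22.70 / 244.56 = 9.28%.

Broad underutilization rate ≈ 9.28%.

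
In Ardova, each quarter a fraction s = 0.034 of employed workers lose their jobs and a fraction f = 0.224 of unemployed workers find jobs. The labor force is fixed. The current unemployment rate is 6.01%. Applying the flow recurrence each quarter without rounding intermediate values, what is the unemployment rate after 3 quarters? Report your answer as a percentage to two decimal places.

With a fixed labor force, u_{t+1} = u_t + s·(1−u_t) − f·u_t = u_t·(1−s−f) + s.
Here 1−s−f = 0.742 and s = 0.034.
u_1 = 0.060100 × 0.742 + 0.034 = 0.078594.
u_2 = 0.078594 × 0.742 + 0.034 = 0.092317.
u_3 = 0.092317 × 0.742 + 0.034 = 0.102499.

Unemployment rate after three quarters ≈ 10.25%.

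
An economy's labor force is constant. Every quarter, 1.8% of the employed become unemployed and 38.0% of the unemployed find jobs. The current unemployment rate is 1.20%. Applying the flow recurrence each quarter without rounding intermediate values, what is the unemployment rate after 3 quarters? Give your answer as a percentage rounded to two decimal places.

With a fixed labor force, u_{t+1} = u_t + s·(1−u_t) − f·u_t = u_t·(1−s−f) + s.
Here 1−s−f = 0.602 and s = 0.018.
u_1 = 0.012000 × 0.602 + 0.018 = 0.025224.
u_2 = 0.025224 × 0.602 + 0.018 = 0.033185.
u_3 = 0.033185 × 0.602 + 0.018 = 0.037977.

Unemployment rate after three quarters ≈ 3.80%.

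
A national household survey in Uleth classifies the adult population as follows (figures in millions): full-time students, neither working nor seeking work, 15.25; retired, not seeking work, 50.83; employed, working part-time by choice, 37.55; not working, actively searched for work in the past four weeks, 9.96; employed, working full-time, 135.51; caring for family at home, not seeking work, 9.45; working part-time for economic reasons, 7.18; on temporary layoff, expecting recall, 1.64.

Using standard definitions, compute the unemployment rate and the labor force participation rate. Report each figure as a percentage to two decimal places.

Employed = 37.55 + 135.51 + 7.18 = 180.24 million (anyone who worked, including part-time for economic reasons, counts as employed).
Unemployed = 9.96 + 1.64 = 11.60 million (jobless and actively searching, or on temporary layoff).
Labor force = 180.24 + 11.60 = 191.84 million.
Not in labor force = 15.25 + 50.83 + 9.45 = 75.53 million (those not working and not actively searching are outside the labor force).
Civilian working-age population = 191.84 + 75.53 = 267.37 million.
Unemployment rate = 11.60 / 191.84 = 6.05%.
Labor force participation rate = 191.84 / 267.37 = 71.75%.

Unemployment rate ≈ 6.05%; labor force participation rate ≈ 71.75%.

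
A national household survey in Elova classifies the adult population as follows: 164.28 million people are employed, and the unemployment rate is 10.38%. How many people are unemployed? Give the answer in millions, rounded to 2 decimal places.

Let U be the number unemployed. The labor force is E + U, and U/(E+U) = 0.1038.
So U = 0.1038 × 164.28 / (1 − 0.1038) = 17.0523 / 0.8962 ≈ 19.03 million.

About 19.03 million are unemployed.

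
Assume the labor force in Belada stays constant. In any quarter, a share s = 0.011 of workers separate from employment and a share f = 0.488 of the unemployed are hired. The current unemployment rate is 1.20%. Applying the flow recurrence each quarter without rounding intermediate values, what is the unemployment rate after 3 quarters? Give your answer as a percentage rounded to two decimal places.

Unemployment rate after three quarters ≈ 2.08%.

With a fixed labor force, u_{t+1} = u_t + s·(1−u_t) − f·u_t = u_t·(1−s−f) + s.
Here 1−s−f = 0.501 and s = 0.011.
u_1 = 0.012000 × 0.501 + 0.011 = 0.017012.
u_2 = 0.017012 × 0.501 + 0.011 = 0.019523.
u_3 = 0.019523 × 0.501 + 0.011 = 0.020781.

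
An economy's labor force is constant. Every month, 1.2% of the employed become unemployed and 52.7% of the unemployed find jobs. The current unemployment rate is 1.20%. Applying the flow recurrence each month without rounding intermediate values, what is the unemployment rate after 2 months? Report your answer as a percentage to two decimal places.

Unemployment rate after two months ≈ 2.01%.

With a fixed labor force, u_{t+1} = u_t + s·(1−u_t) − f·u_t = u_t·(1−s−f) + s.
Here 1−s−f = 0.461 and s = 0.012.
u_1 = 0.012000 × 0.461 + 0.012 = 0.017532.
u_2 = 0.017532 × 0.461 + 0.012 = 0.020082.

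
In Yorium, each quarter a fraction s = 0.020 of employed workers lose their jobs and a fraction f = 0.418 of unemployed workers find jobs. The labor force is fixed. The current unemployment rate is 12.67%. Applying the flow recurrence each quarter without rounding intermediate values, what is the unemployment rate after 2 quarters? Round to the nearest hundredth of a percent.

Unemployment rate after two quarters ≈ 7.13%.

With a fixed labor force, u_{t+1} = u_t + s·(1−u_t) − f·u_t = u_t·(1−s−f) + s.
Here 1−s−f = 0.562 and s = 0.020.
u_1 = 0.126700 × 0.562 + 0.020 = 0.091205.
u_2 = 0.091205 × 0.562 + 0.020 = 0.071257.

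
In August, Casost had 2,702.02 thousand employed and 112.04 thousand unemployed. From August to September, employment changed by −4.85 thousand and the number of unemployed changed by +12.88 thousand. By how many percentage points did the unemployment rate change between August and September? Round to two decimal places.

August: labor force = 2,702.02 + 112.04 = 2,814.06; u = 112.04/2,814.06 = 3.98%.
September: labor force = 2,697.17 + 124.92 = 2,822.09; u = 124.92/2,822.09 = 4.43%.
Change = 4.43% − 3.98% = +0.45 pp.

The unemployment rate changed by +0.45 percentage points.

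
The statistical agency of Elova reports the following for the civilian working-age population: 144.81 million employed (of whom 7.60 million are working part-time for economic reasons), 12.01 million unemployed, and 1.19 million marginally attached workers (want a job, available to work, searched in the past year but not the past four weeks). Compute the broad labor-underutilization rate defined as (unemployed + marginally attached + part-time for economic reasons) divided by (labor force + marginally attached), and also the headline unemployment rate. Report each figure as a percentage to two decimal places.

Labor force = 144.81 + 12.01 = 156.82 million.
Numerator = 12.01 + 1.19 + 7.60 = 20.80 million.
Denominator = 156.82 + 1.19 = 158.01 million.
Broad rate = 20.80 / 158.01 = 13.16%.
Headline unemployment rate = 12.01 / 156.82 = 7.66%.

Broad underutilization rate ≈ 13.16%; headline unemployment rate ≈ 7.66%.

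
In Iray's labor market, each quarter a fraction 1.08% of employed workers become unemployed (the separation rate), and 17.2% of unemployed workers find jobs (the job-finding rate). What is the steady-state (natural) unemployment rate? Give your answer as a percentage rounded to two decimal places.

At steady state the flows balance: s·E = f·U, so U/(E+U) = s/(s+f).
u* = 1.08 / (1.08 + 17.2) = 1.08 / 18.28 = 5.91%.

Steady-state unemployment rate ≈ 5.91%.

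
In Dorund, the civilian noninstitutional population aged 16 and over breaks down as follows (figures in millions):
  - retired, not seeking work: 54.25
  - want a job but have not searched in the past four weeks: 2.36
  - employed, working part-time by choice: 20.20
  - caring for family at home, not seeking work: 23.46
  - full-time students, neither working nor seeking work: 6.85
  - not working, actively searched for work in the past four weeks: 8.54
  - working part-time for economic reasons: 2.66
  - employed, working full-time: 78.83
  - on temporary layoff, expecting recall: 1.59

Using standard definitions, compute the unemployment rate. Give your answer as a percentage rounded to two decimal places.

Unemployment rate ≈ 9.06%.

Employed = 20.20 + 2.66 + 78.83 = 101.69 million (anyone who worked, including part-time for economic reasons, counts as employed).
Unemployed = 8.54 + 1.59 = 10.13 million (jobless and actively searching, or on temporary layoff).
Labor force = 101.69 + 10.13 = 111.82 million.
Unemployment rate = 10.13 / 111.82 = 9.06%.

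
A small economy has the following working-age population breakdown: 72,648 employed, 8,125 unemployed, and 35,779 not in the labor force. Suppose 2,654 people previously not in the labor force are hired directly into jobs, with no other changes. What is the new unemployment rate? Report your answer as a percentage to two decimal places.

Initially, labor force = 72,648 + 8,125 = 80,773, so u = 8,125/80,773 = 10.06%.
After the change, employed and labor force both rise by 2,654; unemployed unchanged → E = 75,302, U = 8,125, labor force = 83,427.
New unemployment rate = 8,125 / 83,427 = 9.74%.

New unemployment rate ≈ 9.74%.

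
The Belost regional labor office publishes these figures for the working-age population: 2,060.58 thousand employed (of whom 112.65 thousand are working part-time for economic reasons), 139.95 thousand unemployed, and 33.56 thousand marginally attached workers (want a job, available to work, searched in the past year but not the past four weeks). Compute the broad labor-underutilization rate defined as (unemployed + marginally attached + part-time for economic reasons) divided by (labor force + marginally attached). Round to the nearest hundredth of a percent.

Broad underutilization rate ≈ 12.81%.

Labor force = 2,060.58 + 139.95 = 2,200.53 thousand.
Numerator = 139.95 + 33.56 + 112.65 = 286.16 thousand.
Denominator = 2,200.53 + 33.56 = 2,234.09 thousand.
Broad rate = 286.16 / 2,234.09 = 12.81%.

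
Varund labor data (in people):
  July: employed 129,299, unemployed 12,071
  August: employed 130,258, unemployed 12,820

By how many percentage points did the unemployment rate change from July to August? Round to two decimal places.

July: labor force = 129,299 + 12,071 = 141,370; u = 12,071/141,370 = 8.54%.
August: labor force = 130,258 + 12,820 = 143,078; u = 12,820/143,078 = 8.96%.
Change = 8.96% − 8.54% = +0.42 pp.

The unemployment rate changed by +0.42 percentage points.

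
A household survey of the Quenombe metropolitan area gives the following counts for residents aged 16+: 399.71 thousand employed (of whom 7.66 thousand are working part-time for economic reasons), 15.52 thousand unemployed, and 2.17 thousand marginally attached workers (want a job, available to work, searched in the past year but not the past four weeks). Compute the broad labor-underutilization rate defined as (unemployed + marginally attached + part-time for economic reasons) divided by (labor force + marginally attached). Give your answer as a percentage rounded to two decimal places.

Labor force = 399.71 + 15.52 = 415.23 thousand.
Numerator = 15.52 + 2.17 + 7.66 = 25.35 thousand.
Denominator = 415.23 + 2.17 = 417.40 thousand.
Broad rate = 25.35 / 417.40 = 6.07%.

Broad underutilization rate ≈ 6.07%.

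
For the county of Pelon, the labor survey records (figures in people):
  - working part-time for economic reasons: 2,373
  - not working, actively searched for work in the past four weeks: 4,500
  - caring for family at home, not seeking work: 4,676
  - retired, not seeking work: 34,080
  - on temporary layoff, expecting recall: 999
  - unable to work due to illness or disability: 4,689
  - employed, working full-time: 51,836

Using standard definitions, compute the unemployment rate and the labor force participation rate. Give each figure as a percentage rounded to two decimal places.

Employed = 2,373 + 51,836 = 54,209 (anyone who worked, including part-time for economic reasons, counts as employed).
Unemployed = 4,500 + 999 = 5,499 (jobless and actively searching, or on temporary layoff).
Labor force = 54,209 + 5,499 = 59,708.
Not in labor force = 4,676 + 34,080 + 4,689 = 43,445 (those not working and not actively searching are outside the labor force).
Civilian working-age population = 59,708 + 43,445 = 103,153.
Unemployment rate = 5,499 / 59,708 = 9.21%.
Labor force participation rate = 59,708 / 103,153 = 57.88%.

Unemployment rate ≈ 9.21%; labor force participation rate ≈ 57.88%.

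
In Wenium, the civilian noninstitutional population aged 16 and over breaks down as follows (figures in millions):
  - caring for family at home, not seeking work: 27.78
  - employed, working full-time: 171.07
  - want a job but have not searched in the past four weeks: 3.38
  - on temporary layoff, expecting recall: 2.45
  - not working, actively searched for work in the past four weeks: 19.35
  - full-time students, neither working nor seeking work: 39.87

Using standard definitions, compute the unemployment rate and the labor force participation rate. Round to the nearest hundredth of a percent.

Unemployment rate ≈ 11.30%; labor force participation rate ≈ 73.08%.

Employed = 171.07 million.
Unemployed = 2.45 + 19.35 = 21.80 million (jobless and actively searching, or on temporary layoff).
Labor force = 171.07 + 21.80 = 192.87 million.
Not in labor force = 27.78 + 3.38 + 39.87 = 71.03 million (those not working and not actively searching are outside the labor force — including those who want a job but have given up searching).
Civilian working-age population = 192.87 + 71.03 = 263.90 million.
Unemployment rate = 21.80 / 192.87 = 11.30%.
Labor force participation rate = 192.87 / 263.90 = 73.08%.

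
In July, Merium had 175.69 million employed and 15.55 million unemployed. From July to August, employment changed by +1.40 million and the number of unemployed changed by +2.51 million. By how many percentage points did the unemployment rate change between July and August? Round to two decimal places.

The unemployment rate changed by +1.12 percentage points.

July: labor force = 175.69 + 15.55 = 191.24; u = 15.55/191.24 = 8.13%.
August: labor force = 177.09 + 18.06 = 195.15; u = 18.06/195.15 = 9.25%.
Change = 9.25% − 8.13% = +1.12 pp.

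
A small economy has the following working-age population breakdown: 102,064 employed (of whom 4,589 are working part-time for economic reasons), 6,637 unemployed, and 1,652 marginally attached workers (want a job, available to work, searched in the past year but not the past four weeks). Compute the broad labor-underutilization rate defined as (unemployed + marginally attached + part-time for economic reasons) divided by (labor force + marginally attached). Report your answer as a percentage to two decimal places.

Labor force = 102,064 + 6,637 = 108,701.
Numerator = 6,637 + 1,652 + 4,589 = 12,878.
Denominator = 108,701 + 1,652 = 110,353.
Broad rate = 12,878 / 110,353 = 11.67%.

Broad underutilization rate ≈ 11.67%.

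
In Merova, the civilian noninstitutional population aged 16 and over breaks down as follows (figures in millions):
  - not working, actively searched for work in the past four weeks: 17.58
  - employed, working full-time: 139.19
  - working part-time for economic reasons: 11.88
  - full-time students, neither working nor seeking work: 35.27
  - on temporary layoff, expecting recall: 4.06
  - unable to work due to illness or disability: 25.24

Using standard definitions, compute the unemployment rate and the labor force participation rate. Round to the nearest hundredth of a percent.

Unemployment rate ≈ 12.53%; labor force participation rate ≈ 74.05%.

Employed = 139.19 + 11.88 = 151.07 million (anyone who worked, including part-time for economic reasons, counts as employed).
Unemployed = 17.58 + 4.06 = 21.64 million (jobless and actively searching, or on temporary layoff).
Labor force = 151.07 + 21.64 = 172.71 million.
Not in labor force = 35.27 + 25.24 = 60.51 million (those not working and not actively searching are outside the labor force).
Civilian working-age population = 172.71 + 60.51 = 233.22 million.
Unemployment rate = 21.64 / 172.71 = 12.53%.
Labor force participation rate = 172.71 / 233.22 = 74.05%.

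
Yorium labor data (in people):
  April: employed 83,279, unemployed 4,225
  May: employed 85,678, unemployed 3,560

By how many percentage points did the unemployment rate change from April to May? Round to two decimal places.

April: labor force = 83,279 + 4,225 = 87,504; u = 4,225/87,504 = 4.83%.
May: labor force = 85,678 + 3,560 = 89,238; u = 3,560/89,238 = 3.99%.
Change = 3.99% − 4.83% = −0.84 pp.

The unemployment rate changed by −0.84 percentage points.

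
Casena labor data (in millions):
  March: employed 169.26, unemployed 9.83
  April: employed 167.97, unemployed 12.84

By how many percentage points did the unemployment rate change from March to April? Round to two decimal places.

The unemployment rate changed by +1.61 percentage points.

March: labor force = 169.26 + 9.83 = 179.09; u = 9.83/179.09 = 5.49%.
April: labor force = 167.97 + 12.84 = 180.81; u = 12.84/180.81 = 7.10%.
Change = 7.10% − 5.49% = +1.61 pp.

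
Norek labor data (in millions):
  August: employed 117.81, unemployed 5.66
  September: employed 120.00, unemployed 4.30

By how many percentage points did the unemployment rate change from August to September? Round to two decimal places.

August: labor force = 117.81 + 5.66 = 123.47; u = 5.66/123.47 = 4.58%.
September: labor force = 120.00 + 4.30 = 124.30; u = 4.30/124.30 = 3.46%.
Change = 3.46% − 4.58% = −1.12 pp.

The unemployment rate changed by −1.12 percentage points.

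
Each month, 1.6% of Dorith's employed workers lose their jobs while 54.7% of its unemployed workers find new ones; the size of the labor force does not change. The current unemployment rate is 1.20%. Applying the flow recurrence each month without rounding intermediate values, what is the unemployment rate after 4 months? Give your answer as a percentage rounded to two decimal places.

Unemployment rate after four months ≈ 2.78%.

With a fixed labor force, u_{t+1} = u_t + s·(1−u_t) − f·u_t = u_t·(1−s−f) + s.
Here 1−s−f = 0.437 and s = 0.016.
u_1 = 0.012000 × 0.437 + 0.016 = 0.021244.
u_2 = 0.021244 × 0.437 + 0.016 = 0.025284.
u_3 = 0.025284 × 0.437 + 0.016 = 0.027049.
u_4 = 0.027049 × 0.437 + 0.016 = 0.027820.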